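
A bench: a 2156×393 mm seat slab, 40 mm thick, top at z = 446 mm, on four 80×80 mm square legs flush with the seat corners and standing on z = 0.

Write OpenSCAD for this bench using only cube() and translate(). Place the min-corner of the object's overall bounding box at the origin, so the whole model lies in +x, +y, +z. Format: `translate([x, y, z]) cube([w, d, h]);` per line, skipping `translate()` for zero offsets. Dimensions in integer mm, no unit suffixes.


// leg_h = 446 − 40 = 406
translate([0, 0, 406]) cube([2156, 393, 40]);
cube([80, 80, 406]);
translate([0, 313, 0]) cube([80, 80, 406]);
translate([2076, 0, 0]) cube([80, 80, 406]);
translate([2076, 313, 0]) cube([80, 80, 406]);


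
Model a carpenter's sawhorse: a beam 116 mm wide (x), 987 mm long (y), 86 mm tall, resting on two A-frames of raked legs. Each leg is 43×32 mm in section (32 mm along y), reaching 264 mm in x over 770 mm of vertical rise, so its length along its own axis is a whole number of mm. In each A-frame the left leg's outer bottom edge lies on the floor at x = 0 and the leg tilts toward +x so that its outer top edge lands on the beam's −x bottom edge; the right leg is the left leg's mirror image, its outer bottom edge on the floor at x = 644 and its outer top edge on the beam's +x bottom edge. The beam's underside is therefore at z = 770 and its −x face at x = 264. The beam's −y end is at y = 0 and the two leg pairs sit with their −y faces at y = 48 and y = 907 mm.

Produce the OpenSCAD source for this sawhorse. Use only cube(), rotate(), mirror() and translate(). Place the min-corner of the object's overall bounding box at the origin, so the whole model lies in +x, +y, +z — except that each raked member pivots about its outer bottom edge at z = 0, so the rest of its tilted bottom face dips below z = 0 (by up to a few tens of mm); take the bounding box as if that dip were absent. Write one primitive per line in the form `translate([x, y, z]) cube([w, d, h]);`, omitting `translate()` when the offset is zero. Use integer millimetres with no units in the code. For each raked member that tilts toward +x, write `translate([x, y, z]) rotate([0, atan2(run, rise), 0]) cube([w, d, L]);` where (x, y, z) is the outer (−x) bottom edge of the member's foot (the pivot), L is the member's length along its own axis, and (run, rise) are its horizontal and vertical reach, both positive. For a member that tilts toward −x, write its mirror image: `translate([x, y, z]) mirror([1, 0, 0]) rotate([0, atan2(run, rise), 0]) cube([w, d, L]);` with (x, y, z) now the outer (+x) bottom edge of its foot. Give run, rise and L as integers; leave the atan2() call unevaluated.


// leg length = √(264² + 770²) = 814
// right-leg outer foot x = 2·264 + 116 = 644
// beam min-corner = (264, 0, 770)
translate([264, 0, 770]) cube([116, 987, 86]);
translate([0, 48, 0]) rotate([0, atan2(264, 770), 0]) cube([43, 32, 814]);
translate([644, 48, 0]) mirror([1, 0, 0]) rotate([0, atan2(264, 770), 0]) cube([43, 32, 814]);
translate([0, 907, 0]) rotate([0, atan2(264, 770), 0]) cube([43, 32, 814]);
translate([644, 907, 0]) mirror([1, 0, 0]) rotate([0, atan2(264, 770), 0]) cube([43, 32, 814]);


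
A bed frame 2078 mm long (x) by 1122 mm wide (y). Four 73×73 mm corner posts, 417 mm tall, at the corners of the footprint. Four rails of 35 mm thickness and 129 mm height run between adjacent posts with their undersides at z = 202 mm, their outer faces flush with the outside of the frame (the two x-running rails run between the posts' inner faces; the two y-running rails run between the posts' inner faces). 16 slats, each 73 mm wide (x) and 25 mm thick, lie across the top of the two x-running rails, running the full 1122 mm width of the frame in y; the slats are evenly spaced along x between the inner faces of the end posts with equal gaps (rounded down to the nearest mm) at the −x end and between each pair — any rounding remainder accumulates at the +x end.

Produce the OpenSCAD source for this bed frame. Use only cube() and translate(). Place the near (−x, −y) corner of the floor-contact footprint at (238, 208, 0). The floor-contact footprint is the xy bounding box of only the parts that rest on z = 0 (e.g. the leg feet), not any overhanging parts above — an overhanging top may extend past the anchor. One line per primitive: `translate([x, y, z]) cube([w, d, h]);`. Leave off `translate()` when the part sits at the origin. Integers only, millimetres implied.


translate([238, 208, 0]) cube([73, 73, 417]);
translate([238, 1257, 0]) cube([73, 73, 417]);
translate([2243, 208, 0]) cube([73, 73, 417]);
translate([2243, 1257, 0]) cube([73, 73, 417]);
translate([311, 208, 202]) cube([1932, 35, 129]);
translate([311, 1295, 202]) cube([1932, 35, 129]);
translate([238, 281, 202]) cube([35, 976, 129]);
translate([2281, 281, 202]) cube([35, 976, 129]);
translate([355, 208, 331]) cube([73, 1122, 25]);
translate([472, 208, 331]) cube([73, 1122, 25]);
translate([589, 208, 331]) cube([73, 1122, 25]);
translate([706, 208, 331]) cube([73, 1122, 25]);
translate([823, 208, 331]) cube([73, 1122, 25]);
translate([940, 208, 331]) cube([73, 1122, 25]);
translate([1057, 208, 331]) cube([73, 1122, 25]);
translate([1174, 208, 331]) cube([73, 1122, 25]);
translate([1291, 208, 331]) cube([73, 1122, 25]);
translate([1408, 208, 331]) cube([73, 1122, 25]);
translate([1525, 208, 331]) cube([73, 1122, 25]);
translate([1642, 208, 331]) cube([73, 1122, 25]);
translate([1759, 208, 331]) cube([73, 1122, 25]);
translate([1876, 208, 331]) cube([73, 1122, 25]);
translate([1993, 208, 331]) cube([73, 1122, 25]);
translate([2110, 208, 331]) cube([73, 1122, 25]);


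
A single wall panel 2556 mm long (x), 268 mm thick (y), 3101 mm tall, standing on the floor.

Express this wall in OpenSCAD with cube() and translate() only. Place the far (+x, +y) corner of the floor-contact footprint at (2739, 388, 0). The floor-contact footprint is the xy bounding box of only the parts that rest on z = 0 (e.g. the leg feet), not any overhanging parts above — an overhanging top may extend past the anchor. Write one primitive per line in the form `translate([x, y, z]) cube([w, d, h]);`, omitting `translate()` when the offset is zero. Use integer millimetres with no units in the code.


translate([183, 120, 0]) cube([2556, 268, 3101]);


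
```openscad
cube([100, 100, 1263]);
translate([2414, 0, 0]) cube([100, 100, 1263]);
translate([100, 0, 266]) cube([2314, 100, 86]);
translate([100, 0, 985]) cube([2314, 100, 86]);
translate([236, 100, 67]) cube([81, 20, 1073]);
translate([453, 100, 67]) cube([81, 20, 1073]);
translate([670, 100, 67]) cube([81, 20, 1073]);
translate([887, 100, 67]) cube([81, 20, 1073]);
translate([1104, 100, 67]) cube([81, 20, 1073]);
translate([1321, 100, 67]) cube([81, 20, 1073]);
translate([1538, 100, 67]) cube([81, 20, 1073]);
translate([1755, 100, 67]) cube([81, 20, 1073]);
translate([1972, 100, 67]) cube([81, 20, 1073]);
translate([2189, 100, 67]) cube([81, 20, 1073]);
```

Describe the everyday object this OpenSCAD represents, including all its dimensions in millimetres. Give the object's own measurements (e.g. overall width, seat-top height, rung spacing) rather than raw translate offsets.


A fence section. Two 100×100 mm posts, 1263 mm tall, stand on the floor with a clear span of 2314 mm between their inner faces. Two horizontal rails of 100×86 mm section span the gap between the posts with their undersides at z = 266 mm and z = 985 mm, flush with the posts' −y face. 10 pickets, each 81 mm wide, 20 mm thick and 1073 mm tall, are fixed to the +y face of the rails with their bottoms at z = 67 mm, spaced across the span with a 136 mm gap after the −x post and between neighbouring pickets, with 144 mm left before the +x post.


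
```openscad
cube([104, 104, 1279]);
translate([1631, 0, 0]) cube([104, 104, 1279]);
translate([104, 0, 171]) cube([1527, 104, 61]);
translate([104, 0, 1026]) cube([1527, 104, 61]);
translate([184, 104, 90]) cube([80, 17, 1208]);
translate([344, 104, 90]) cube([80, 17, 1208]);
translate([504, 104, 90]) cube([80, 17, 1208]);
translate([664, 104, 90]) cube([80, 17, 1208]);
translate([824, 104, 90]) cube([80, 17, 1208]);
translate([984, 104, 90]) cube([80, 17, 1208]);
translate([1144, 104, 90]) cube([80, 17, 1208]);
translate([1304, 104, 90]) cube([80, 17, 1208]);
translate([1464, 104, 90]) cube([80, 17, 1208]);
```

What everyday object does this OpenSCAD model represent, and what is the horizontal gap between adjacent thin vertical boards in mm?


A fence section. The picket gap is 80 mm.

Two posts, two rails, 9 pickets — a fence section. Span 1527 mm holds 9 pickets of 80 mm with 10 equal gaps: ⌊(1527 − 9·80) / 10⌋ = 80 mm.


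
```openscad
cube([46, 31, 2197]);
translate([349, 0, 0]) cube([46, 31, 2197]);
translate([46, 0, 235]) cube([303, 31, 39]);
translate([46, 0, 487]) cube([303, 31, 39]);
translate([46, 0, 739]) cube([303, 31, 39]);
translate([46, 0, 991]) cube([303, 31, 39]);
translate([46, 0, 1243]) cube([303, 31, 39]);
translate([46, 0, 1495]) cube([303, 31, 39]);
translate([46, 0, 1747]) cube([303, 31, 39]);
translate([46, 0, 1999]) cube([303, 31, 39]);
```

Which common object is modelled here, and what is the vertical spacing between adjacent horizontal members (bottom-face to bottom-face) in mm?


A ladder. The rung spacing is 252 mm.

Two tall 46×31 posts with 8 short bars between them — a ladder. Adjacent rungs sit at z = 235 and z = 487, so the spacing is 487 − 235 = 252 mm.


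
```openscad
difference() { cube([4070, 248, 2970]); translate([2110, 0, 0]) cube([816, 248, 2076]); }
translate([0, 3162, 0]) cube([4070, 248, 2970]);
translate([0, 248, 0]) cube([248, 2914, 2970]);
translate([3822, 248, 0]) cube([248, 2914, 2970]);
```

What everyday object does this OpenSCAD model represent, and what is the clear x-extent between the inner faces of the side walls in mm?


A single room. The interior width is 3574 mm.

Four walls enclosing a rectangle with a door in the front wall — a room. Outside width 4070 minus two 248 mm walls gives 3574 mm.


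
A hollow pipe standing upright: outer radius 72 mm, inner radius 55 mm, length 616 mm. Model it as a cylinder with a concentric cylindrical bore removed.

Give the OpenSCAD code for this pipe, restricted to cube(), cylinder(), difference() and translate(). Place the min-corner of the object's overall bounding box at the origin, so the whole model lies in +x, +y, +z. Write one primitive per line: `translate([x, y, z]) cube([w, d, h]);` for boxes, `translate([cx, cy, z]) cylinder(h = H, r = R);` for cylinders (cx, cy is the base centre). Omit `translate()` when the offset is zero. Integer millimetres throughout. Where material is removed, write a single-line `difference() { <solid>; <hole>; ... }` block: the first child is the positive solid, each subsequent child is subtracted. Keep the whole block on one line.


difference() { translate([72, 72, 0]) cylinder(h = 616, r = 72); translate([72, 72, 0]) cylinder(h = 616, r = 55); }


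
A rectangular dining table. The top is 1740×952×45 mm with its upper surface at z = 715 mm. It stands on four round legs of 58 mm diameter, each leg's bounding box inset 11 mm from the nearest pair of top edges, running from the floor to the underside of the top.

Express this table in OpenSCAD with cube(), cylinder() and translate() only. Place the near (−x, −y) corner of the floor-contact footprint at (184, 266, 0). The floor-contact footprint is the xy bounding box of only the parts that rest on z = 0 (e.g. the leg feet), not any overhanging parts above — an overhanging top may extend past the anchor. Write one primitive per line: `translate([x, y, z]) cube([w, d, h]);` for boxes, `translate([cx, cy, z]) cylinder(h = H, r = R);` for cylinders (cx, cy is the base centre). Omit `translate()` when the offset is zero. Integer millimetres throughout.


translate([173, 255, 670]) cube([1740, 952, 45]);
translate([213, 295, 0]) cylinder(h = 670, r = 29);
translate([1873, 295, 0]) cylinder(h = 670, r = 29);
translate([213, 1167, 0]) cylinder(h = 670, r = 29);
translate([1873, 1167, 0]) cylinder(h = 670, r = 29);


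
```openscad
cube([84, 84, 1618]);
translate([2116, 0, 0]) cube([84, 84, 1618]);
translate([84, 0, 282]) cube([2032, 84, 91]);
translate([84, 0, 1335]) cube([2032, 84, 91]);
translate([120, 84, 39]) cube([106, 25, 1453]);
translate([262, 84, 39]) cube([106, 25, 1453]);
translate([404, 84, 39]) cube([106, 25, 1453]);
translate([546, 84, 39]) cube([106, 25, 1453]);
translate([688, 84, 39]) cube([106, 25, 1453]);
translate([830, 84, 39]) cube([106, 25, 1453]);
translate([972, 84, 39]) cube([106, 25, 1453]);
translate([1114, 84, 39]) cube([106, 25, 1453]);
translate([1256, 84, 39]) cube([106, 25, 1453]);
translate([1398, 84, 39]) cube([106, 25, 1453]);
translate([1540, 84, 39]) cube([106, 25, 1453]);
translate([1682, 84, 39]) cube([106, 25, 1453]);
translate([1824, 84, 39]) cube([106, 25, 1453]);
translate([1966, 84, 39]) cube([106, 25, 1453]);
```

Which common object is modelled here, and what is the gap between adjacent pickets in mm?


A fence section. The picket gap is 36 mm.

Two posts, two rails, 14 pickets — a fence section. Span 2032 mm holds 14 pickets of 106 mm with 15 equal gaps: ⌊(2032 − 14·106) / 15⌋ = 36 mm.


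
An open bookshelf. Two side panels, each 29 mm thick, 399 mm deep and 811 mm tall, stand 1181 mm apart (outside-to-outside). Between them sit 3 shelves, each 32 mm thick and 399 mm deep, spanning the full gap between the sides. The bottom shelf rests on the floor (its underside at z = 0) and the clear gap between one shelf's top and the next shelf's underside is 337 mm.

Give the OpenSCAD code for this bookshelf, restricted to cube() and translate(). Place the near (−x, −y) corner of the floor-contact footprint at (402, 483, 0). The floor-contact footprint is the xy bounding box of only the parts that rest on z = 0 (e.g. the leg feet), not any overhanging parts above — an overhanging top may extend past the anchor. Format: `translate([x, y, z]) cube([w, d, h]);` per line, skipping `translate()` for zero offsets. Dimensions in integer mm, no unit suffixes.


translate([402, 483, 0]) cube([29, 399, 811]);
translate([1554, 483, 0]) cube([29, 399, 811]);
translate([431, 483, 0]) cube([1123, 399, 32]);
translate([431, 483, 369]) cube([1123, 399, 32]);
translate([431, 483, 738]) cube([1123, 399, 32]);


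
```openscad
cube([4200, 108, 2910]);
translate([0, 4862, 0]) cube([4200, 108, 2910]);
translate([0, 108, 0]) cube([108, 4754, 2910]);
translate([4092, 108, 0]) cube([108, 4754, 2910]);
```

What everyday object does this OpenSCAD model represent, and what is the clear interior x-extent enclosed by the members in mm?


A house (or room) frame. The interior width is 3984 mm.

Four 2910 mm walls enclosing a rectangle with no floor or roof — a room or house frame. Outside width is 4200 mm and wall thickness is 108 mm, so the interior width is 4200 − 2 × 108 = 3984 mm.


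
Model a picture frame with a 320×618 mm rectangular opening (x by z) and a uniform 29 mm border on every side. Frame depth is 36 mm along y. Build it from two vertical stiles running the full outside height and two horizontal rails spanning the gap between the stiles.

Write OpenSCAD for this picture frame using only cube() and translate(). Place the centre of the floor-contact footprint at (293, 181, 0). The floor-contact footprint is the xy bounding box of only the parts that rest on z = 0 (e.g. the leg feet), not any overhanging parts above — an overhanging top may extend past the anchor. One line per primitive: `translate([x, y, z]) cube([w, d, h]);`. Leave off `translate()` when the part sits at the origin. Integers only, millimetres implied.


translate([104, 163, 0]) cube([29, 36, 676]);
translate([453, 163, 0]) cube([29, 36, 676]);
translate([133, 163, 0]) cube([320, 36, 29]);
translate([133, 163, 647]) cube([320, 36, 29]);


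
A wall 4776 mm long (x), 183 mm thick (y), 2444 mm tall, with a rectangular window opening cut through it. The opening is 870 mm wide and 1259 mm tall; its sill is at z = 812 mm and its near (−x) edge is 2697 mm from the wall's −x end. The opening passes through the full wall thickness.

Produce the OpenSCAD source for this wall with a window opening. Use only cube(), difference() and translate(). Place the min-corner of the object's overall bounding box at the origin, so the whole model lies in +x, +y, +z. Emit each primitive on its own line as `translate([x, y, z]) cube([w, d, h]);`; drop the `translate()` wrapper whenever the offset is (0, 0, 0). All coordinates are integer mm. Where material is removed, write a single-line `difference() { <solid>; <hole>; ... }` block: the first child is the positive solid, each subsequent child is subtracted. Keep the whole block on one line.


difference() { cube([4776, 183, 2444]); translate([2697, 0, 812]) cube([870, 183, 1259]); }


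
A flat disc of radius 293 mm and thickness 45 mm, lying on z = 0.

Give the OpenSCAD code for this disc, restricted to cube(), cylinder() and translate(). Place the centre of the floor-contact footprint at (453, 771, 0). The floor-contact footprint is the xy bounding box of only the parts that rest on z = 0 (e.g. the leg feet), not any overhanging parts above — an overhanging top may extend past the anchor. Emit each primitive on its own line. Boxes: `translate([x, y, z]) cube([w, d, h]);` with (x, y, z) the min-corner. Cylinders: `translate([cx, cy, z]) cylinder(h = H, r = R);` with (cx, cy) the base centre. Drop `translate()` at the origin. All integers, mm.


translate([453, 771, 0]) cylinder(h = 45, r = 293);


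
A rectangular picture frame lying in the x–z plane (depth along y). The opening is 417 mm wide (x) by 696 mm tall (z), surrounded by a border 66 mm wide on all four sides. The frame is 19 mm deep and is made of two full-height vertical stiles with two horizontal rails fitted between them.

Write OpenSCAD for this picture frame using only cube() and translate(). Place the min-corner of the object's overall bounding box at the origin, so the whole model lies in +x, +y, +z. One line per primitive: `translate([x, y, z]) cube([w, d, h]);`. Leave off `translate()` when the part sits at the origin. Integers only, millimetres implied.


cube([66, 19, 828]);
translate([483, 0, 0]) cube([66, 19, 828]);
translate([66, 0, 0]) cube([417, 19, 66]);
translate([66, 0, 762]) cube([417, 19, 66]);


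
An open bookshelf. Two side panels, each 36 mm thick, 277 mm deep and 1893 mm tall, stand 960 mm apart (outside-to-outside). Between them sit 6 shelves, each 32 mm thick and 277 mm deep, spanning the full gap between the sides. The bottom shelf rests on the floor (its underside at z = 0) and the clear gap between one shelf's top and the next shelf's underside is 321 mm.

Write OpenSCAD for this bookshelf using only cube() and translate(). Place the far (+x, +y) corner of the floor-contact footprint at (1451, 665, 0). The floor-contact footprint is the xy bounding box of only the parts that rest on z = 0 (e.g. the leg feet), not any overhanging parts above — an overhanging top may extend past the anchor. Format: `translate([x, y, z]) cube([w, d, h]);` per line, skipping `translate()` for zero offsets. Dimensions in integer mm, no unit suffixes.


translate([491, 388, 0]) cube([36, 277, 1893]);
translate([1415, 388, 0]) cube([36, 277, 1893]);
translate([527, 388, 0]) cube([888, 277, 32]);
translate([527, 388, 353]) cube([888, 277, 32]);
translate([527, 388, 706]) cube([888, 277, 32]);
translate([527, 388, 1059]) cube([888, 277, 32]);
translate([527, 388, 1412]) cube([888, 277, 32]);
translate([527, 388, 1765]) cube([888, 277, 32]);


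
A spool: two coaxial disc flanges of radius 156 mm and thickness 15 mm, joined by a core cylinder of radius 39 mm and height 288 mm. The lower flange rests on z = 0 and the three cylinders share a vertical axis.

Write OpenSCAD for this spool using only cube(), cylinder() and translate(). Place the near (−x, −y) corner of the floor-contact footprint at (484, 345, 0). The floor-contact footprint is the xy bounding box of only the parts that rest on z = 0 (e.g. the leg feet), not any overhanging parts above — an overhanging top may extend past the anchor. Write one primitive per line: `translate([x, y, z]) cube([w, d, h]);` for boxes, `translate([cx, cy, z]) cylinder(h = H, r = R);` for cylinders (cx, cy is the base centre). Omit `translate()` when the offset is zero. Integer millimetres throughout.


translate([640, 501, 0]) cylinder(h = 15, r = 156);
translate([640, 501, 15]) cylinder(h = 288, r = 39);
translate([640, 501, 303]) cylinder(h = 15, r = 156);


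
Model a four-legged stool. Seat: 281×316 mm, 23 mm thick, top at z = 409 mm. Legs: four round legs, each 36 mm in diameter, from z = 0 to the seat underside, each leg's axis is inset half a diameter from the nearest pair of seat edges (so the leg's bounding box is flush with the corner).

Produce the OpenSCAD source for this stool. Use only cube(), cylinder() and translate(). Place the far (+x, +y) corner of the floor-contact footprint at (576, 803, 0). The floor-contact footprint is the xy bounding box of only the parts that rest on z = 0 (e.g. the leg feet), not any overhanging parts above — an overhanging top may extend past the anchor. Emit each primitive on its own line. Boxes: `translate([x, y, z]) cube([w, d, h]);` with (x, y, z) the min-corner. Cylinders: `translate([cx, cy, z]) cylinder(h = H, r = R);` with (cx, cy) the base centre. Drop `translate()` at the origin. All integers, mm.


translate([295, 487, 386]) cube([281, 316, 23]);
translate([313, 505, 0]) cylinder(h = 386, r = 18);
translate([558, 505, 0]) cylinder(h = 386, r = 18);
translate([313, 785, 0]) cylinder(h = 386, r = 18);
translate([558, 785, 0]) cylinder(h = 386, r = 18);


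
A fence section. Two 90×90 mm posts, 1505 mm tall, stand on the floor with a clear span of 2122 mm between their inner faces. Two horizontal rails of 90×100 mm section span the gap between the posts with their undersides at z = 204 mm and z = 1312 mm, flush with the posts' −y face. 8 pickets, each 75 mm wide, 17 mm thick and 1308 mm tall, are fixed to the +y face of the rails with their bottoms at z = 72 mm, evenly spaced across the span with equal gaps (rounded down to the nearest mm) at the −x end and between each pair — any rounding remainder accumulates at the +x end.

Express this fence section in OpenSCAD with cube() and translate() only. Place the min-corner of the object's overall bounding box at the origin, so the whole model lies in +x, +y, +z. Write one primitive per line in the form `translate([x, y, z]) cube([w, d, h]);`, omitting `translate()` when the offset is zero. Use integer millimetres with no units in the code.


cube([90, 90, 1505]);
translate([2212, 0, 0]) cube([90, 90, 1505]);
translate([90, 0, 204]) cube([2122, 90, 100]);
translate([90, 0, 1312]) cube([2122, 90, 100]);
translate([259, 90, 72]) cube([75, 17, 1308]);
translate([503, 90, 72]) cube([75, 17, 1308]);
translate([747, 90, 72]) cube([75, 17, 1308]);
translate([991, 90, 72]) cube([75, 17, 1308]);
translate([1235, 90, 72]) cube([75, 17, 1308]);
translate([1479, 90, 72]) cube([75, 17, 1308]);
translate([1723, 90, 72]) cube([75, 17, 1308]);
translate([1967, 90, 72]) cube([75, 17, 1308]);


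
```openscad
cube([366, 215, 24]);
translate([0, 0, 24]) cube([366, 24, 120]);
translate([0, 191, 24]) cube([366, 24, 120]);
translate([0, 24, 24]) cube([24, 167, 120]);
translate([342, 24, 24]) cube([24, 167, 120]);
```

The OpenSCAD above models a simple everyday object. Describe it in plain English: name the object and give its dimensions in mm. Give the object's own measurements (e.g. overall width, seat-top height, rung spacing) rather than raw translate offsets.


An open-topped rectangular box: outside dimensions 366×215×144 mm, with a uniform wall and base thickness of 24 mm. The base is a full 366×215 slab on the floor; four walls sit on top of the base. The front and back walls (the −y and +y sides) span the full width; the two side walls fit between them.


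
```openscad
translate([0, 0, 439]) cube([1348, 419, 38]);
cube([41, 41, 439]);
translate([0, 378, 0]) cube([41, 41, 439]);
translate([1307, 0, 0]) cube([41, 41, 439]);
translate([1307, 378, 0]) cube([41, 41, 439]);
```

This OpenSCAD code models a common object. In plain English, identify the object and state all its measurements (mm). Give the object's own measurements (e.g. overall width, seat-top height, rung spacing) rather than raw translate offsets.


A bench: a 1348×419 mm seat slab, 38 mm thick, top at z = 477 mm, on four 41×41 mm square legs flush with the seat corners and standing on z = 0.


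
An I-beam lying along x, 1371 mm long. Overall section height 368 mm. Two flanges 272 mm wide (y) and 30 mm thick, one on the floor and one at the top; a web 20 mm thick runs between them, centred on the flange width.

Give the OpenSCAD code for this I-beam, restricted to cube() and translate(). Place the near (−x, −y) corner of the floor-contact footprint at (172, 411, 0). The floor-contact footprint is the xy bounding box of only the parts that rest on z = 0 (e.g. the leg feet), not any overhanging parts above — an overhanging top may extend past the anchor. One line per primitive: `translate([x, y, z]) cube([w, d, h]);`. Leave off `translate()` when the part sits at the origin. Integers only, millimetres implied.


translate([172, 411, 0]) cube([1371, 272, 30]);
translate([172, 537, 30]) cube([1371, 20, 308]);
translate([172, 411, 338]) cube([1371, 272, 30]);


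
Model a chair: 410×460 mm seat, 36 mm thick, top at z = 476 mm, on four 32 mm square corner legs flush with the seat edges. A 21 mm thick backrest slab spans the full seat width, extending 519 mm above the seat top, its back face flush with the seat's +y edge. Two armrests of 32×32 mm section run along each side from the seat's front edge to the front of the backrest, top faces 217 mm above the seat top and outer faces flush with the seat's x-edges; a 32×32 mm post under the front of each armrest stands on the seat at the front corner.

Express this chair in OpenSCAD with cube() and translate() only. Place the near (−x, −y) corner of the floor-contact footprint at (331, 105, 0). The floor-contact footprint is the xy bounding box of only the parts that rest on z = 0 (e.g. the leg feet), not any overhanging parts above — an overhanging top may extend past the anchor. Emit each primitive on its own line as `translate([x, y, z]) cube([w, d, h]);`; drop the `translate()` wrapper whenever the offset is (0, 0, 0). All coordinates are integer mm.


// leg_h = 476 - 36 = 440
// arm post h = 217 - 32 = 185
translate([331, 105, 440]) cube([410, 460, 36]);
translate([331, 105, 0]) cube([32, 32, 440]);
translate([709, 105, 0]) cube([32, 32, 440]);
translate([331, 533, 0]) cube([32, 32, 440]);
translate([709, 533, 0]) cube([32, 32, 440]);
translate([331, 544, 476]) cube([410, 21, 519]);
translate([331, 105, 661]) cube([32, 439, 32]);
translate([709, 105, 661]) cube([32, 439, 32]);
translate([331, 105, 476]) cube([32, 32, 185]);
translate([709, 105, 476]) cube([32, 32, 185]);


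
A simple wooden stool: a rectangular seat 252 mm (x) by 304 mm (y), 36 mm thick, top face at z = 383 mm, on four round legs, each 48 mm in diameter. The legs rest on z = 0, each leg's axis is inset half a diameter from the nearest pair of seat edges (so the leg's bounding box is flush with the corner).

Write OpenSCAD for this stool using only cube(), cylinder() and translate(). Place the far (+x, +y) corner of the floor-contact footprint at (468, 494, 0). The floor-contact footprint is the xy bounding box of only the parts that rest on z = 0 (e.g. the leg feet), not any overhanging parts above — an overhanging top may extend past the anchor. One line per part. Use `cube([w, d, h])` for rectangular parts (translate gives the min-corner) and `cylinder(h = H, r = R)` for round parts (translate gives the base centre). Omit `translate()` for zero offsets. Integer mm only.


translate([216, 190, 347]) cube([252, 304, 36]);
translate([240, 214, 0]) cylinder(h = 347, r = 24);
translate([444, 214, 0]) cylinder(h = 347, r = 24);
translate([240, 470, 0]) cylinder(h = 347, r = 24);
translate([444, 470, 0]) cylinder(h = 347, r = 24);


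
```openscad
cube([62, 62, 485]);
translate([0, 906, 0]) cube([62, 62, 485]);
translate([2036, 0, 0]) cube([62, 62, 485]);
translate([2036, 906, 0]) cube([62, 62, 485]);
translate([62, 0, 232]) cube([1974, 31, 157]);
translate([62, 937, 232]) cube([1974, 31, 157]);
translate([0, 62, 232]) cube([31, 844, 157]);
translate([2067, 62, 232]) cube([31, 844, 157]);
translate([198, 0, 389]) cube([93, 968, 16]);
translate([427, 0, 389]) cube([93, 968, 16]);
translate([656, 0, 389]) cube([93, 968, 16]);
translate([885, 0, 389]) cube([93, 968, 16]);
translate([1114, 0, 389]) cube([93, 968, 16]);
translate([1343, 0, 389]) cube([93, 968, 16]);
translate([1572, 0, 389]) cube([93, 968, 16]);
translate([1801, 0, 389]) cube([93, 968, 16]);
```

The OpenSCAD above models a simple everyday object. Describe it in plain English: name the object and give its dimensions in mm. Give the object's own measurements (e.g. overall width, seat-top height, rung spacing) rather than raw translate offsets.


A bed frame 2098 mm long (x) by 968 mm wide (y). Four 62×62 mm corner posts, 485 mm tall, at the corners of the footprint. Four rails of 31 mm thickness and 157 mm height run between adjacent posts with their undersides at z = 232 mm, their outer faces flush with the outside of the frame (the two x-running rails run between the posts' inner faces; the two y-running rails run between the posts' inner faces). 8 slats, each 93 mm wide (x) and 16 mm thick, lie across the top of the two x-running rails, running the full 968 mm width of the frame in y; along x they sit between the end posts with a 136 mm gap after the −x posts and between neighbouring slats, leaving 142 mm before the +x posts.


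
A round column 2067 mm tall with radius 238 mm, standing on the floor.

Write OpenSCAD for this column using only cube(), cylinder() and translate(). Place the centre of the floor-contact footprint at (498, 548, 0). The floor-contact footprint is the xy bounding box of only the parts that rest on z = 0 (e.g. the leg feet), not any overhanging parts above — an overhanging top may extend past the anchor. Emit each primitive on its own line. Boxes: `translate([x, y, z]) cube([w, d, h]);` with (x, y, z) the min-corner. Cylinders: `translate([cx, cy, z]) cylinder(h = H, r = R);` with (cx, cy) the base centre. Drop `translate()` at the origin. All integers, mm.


translate([498, 548, 0]) cylinder(h = 2067, r = 238);


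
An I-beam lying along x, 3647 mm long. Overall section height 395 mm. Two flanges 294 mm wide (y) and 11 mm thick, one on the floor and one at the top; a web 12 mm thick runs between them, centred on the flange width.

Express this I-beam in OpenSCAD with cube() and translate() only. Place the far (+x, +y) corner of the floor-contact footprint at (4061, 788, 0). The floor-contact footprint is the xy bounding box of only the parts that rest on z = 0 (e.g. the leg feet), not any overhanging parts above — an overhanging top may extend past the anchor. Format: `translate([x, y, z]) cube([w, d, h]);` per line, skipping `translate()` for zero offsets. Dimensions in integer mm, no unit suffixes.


translate([414, 494, 0]) cube([3647, 294, 11]);
translate([414, 635, 11]) cube([3647, 12, 373]);
translate([414, 494, 384]) cube([3647, 294, 11]);


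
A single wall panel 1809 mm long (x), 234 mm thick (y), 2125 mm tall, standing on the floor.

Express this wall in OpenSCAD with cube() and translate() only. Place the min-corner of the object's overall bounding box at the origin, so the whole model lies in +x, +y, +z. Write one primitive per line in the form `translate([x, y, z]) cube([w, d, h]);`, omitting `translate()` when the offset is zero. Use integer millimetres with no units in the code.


cube([1809, 234, 2125]);


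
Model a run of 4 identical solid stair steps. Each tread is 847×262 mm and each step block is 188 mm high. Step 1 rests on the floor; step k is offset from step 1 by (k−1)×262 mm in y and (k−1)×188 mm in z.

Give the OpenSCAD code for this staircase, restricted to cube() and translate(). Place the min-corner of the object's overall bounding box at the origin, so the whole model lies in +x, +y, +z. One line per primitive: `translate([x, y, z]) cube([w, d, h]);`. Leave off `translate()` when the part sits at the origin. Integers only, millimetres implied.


cube([847, 262, 188]);
translate([0, 262, 188]) cube([847, 262, 188]);
translate([0, 524, 376]) cube([847, 262, 188]);
translate([0, 786, 564]) cube([847, 262, 188]);


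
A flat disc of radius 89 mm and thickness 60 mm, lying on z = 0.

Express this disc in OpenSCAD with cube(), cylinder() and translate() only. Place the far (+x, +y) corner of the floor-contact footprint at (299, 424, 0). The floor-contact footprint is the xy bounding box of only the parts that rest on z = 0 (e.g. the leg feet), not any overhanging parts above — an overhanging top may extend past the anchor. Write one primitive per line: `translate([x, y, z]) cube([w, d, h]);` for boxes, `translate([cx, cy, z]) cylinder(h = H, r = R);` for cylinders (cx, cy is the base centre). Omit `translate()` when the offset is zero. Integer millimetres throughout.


translate([210, 335, 0]) cylinder(h = 60, r = 89);


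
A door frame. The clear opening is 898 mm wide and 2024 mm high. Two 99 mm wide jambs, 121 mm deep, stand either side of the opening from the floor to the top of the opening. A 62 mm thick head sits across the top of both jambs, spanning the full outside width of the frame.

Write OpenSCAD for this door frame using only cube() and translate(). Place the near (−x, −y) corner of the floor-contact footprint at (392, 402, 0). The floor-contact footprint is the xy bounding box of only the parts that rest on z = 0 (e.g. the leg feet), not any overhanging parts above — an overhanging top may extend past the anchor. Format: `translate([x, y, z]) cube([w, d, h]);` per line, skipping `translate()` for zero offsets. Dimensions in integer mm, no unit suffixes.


translate([392, 402, 0]) cube([99, 121, 2024]);
translate([1389, 402, 0]) cube([99, 121, 2024]);
translate([392, 402, 2024]) cube([1096, 121, 62]);


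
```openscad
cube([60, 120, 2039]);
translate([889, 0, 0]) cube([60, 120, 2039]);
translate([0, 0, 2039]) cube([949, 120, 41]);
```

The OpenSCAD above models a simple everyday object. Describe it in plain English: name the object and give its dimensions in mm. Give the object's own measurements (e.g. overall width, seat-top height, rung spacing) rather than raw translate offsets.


A door frame. The clear opening is 829 mm wide and 2039 mm high. Two 60 mm wide jambs, 120 mm deep, stand either side of the opening from the floor to the top of the opening. A 41 mm thick head sits across the top of both jambs, spanning the full outside width of the frame.


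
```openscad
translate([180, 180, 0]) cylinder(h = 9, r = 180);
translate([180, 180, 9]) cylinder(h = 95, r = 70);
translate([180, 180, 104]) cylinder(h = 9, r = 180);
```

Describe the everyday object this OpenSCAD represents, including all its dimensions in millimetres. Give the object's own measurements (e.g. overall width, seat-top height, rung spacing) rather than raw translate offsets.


A spool: two coaxial disc flanges of radius 180 mm and thickness 9 mm, joined by a core cylinder of radius 70 mm and height 95 mm. The lower flange rests on z = 0 and the three cylinders share a vertical axis.


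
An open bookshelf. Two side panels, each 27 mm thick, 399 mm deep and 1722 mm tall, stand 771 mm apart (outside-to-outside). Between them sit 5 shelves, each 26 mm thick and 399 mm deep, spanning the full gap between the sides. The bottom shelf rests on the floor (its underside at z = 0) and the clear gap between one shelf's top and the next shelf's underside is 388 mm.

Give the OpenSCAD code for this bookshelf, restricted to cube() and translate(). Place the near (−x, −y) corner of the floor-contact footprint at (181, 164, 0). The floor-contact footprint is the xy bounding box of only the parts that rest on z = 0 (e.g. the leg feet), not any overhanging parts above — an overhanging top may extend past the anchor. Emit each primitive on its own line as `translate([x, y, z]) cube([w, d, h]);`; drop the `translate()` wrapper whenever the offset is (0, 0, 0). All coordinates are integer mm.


translate([181, 164, 0]) cube([27, 399, 1722]);
translate([925, 164, 0]) cube([27, 399, 1722]);
translate([208, 164, 0]) cube([717, 399, 26]);
translate([208, 164, 414]) cube([717, 399, 26]);
translate([208, 164, 828]) cube([717, 399, 26]);
translate([208, 164, 1242]) cube([717, 399, 26]);
translate([208, 164, 1656]) cube([717, 399, 26]);


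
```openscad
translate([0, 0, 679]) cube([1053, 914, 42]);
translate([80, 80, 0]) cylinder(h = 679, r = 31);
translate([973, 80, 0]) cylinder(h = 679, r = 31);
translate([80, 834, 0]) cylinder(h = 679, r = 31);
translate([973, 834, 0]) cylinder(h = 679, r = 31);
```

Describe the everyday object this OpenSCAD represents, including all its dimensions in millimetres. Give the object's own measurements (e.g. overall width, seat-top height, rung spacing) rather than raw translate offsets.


A table: top 1053 mm (x) × 914 mm (y), 42 mm thick, upper face at z = 721 mm, on four round legs of 62 mm diameter, each leg's bounding box inset 49 mm from the nearest pair of top edges from z = 0 to the bottom of the top.


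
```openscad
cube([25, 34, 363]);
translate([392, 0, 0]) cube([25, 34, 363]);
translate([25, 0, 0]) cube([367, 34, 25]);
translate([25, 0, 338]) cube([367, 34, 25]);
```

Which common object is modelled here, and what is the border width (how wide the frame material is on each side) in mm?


A picture frame. The border width is 25 mm.

Four thin pieces enclosing a rectangular opening — a picture frame. The two full-height stiles are 363 mm tall; the top rail sits at z = 338 and is 25 mm tall, so the border above the opening is 363 − 338 = 25 mm, matching the stile x-width.


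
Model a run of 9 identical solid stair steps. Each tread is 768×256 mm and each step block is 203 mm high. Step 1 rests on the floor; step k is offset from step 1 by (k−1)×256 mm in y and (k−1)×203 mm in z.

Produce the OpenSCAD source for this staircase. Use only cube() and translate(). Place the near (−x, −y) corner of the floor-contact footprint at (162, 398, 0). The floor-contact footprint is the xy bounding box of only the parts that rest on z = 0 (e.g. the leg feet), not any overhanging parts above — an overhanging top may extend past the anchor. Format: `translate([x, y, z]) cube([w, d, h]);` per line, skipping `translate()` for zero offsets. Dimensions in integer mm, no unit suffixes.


translate([162, 398, 0]) cube([768, 256, 203]);
translate([162, 654, 203]) cube([768, 256, 203]);
translate([162, 910, 406]) cube([768, 256, 203]);
translate([162, 1166, 609]) cube([768, 256, 203]);
translate([162, 1422, 812]) cube([768, 256, 203]);
translate([162, 1678, 1015]) cube([768, 256, 203]);
translate([162, 1934, 1218]) cube([768, 256, 203]);
translate([162, 2190, 1421]) cube([768, 256, 203]);
translate([162, 2446, 1624]) cube([768, 256, 203]);


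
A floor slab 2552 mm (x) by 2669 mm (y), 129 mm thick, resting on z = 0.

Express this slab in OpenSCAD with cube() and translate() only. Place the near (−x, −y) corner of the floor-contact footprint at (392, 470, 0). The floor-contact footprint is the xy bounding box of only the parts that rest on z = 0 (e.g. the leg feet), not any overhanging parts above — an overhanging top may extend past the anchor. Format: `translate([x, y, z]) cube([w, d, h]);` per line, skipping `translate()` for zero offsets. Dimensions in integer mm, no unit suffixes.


translate([392, 470, 0]) cube([2552, 2669, 129]);


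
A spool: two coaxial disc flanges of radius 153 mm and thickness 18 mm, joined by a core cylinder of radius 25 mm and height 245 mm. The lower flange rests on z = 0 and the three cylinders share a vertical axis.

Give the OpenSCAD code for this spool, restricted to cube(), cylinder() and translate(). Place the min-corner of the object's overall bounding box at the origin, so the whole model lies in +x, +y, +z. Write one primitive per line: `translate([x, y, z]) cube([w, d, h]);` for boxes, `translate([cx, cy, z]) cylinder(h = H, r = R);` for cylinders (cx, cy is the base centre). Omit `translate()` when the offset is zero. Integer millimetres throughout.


translate([153, 153, 0]) cylinder(h = 18, r = 153);
translate([153, 153, 18]) cylinder(h = 245, r = 25);
translate([153, 153, 263]) cylinder(h = 18, r = 153);
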